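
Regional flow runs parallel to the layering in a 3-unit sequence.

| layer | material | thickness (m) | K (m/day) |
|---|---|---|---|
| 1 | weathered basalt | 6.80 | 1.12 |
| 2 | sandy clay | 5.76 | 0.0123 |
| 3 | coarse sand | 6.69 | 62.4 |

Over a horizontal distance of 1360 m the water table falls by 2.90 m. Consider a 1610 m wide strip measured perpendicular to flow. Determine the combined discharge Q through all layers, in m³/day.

1460

Flow is parallel to layering, so each bed carries its own Darcy discharge and the transmissivities add.
Σ(K_i·b_i) = 1.12×6.80 + 0.0123×5.76 + 62.4×6.69 = 425.1 m²/day.
Hydraulic gradient i = Δh / L = 2.90 / 1360 = 0.002132.
Q = Σ(K_i·b_i) · W · i = 425.1 × 1610 × 0.002132 = 1460 m³/day.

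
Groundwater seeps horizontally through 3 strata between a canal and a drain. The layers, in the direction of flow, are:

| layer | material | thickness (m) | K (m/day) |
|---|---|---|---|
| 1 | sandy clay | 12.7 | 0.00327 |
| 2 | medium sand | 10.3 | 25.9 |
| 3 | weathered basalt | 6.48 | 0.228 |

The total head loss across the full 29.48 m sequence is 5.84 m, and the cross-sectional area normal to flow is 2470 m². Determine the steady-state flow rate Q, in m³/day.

3.69

Flow is perpendicular to layering, so the layers act in series and the equivalent K is the thickness-weighted harmonic mean.
Total thickness L = 12.7 + 10.3 + 6.48 = 29.48 m.
Σ(b_i/K_i) = 12.7/0.00327 + 10.3/25.9 + 6.48/0.228 = 3913 d.
K_eq = L / Σ(b_i/K_i) = 29.48 / 3913 = 0.007535 m/day.
Q = K_eq · A · (Δh/L) = 0.007535 × 2470 × (5.84/29.48) = 3.687 m³/day.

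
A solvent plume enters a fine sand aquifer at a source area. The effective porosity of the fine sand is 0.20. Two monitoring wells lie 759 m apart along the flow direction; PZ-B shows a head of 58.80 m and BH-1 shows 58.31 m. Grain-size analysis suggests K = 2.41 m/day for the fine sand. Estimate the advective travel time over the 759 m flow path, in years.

267

Hydraulic gradient i = (58.80 − 58.31) / 759 = 0.49 / 759 = 0.0006456.
Darcy flux q = K · i = 2.410 × 0.0006456 = 0.001556 m/day.
Seepage velocity v = q / n_e = 0.001556 / 0.20 = 0.007779 m/day.
Travel time t = L / v = 759 / 0.007779 = 97566 days = 267.1 years.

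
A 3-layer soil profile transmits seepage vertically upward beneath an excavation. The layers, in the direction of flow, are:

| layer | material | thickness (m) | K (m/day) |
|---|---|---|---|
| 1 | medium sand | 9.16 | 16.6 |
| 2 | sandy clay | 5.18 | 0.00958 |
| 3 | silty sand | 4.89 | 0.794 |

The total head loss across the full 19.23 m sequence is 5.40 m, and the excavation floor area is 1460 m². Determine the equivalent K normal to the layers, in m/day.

Flow is perpendicular to layering, so the layers act in series and the equivalent K is the thickness-weighted harmonic mean.
Total thickness L = 9.16 + 5.18 + 4.89 = 19.23 m.
Σ(b_i/K_i) = 9.16/16.6 + 5.18/0.00958 + 4.89/0.794 = 547.4 d.
K_eq = L / Σ(b_i/K_i) = 19.23 / 547.4 = 0.03513 m/day.

0.0351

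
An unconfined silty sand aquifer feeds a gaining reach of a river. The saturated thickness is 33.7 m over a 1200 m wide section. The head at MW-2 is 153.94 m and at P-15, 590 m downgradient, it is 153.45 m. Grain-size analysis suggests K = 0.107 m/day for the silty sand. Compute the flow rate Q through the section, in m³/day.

Cross-sectional area A = 1200 × 33.7 = 40440 m².
Hydraulic gradient i = (153.94 − 153.45) / 590 = 0.49 / 590 = 0.0008305.
Darcy's law: Q = K · A · i = 0.1070 × 40440 × 0.0008305 = 3.594 m³/day.

3.59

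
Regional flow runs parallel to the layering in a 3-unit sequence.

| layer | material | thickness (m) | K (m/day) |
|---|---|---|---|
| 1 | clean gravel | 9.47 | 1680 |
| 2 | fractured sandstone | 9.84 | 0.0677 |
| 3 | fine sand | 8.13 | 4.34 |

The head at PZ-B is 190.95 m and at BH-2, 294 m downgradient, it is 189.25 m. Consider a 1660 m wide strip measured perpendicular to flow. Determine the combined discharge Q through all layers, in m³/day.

153000

Flow is parallel to layering, so each bed carries its own Darcy discharge and the transmissivities add.
Σ(K_i·b_i) = 1680×9.47 + 0.0677×9.84 + 4.34×8.13 = 15946 m²/day.
Hydraulic gradient i = (190.95 − 189.25) / 294 = 1.7 / 294 = 0.005782.
Q = Σ(K_i·b_i) · W · i = 15946 × 1660 × 0.005782 = 1.531e+05 m³/day.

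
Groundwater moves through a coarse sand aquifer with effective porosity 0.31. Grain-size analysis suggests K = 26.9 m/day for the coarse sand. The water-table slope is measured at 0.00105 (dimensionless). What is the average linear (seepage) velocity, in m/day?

0.0911

Hydraulic gradient i = 0.00105.
Darcy flux q = K · i = 26.90 × 0.001050 = 0.02824 m/day.
Seepage velocity v = q / n_e = 0.02824 / 0.31 = 0.09111 m/day.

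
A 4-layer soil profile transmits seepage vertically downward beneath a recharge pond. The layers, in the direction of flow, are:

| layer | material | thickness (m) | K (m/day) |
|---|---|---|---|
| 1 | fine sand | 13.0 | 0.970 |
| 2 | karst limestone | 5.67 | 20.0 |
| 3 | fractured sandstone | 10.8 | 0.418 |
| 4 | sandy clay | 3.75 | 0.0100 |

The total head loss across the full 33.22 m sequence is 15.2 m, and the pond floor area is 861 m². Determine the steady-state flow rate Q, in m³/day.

Flow is perpendicular to layering, so the layers act in series and the equivalent K is the thickness-weighted harmonic mean.
Total thickness L = 13.0 + 5.67 + 10.8 + 3.75 = 33.22 m.
Σ(b_i/K_i) = 13.0/0.970 + 5.67/20.0 + 10.8/0.418 + 3.75/0.0100 = 414.5 d.
K_eq = L / Σ(b_i/K_i) = 33.22 / 414.5 = 0.08014 m/day.
Q = K_eq · A · (Δh/L) = 0.08014 × 861 × (15.2/33.22) = 31.57 m³/day.

31.6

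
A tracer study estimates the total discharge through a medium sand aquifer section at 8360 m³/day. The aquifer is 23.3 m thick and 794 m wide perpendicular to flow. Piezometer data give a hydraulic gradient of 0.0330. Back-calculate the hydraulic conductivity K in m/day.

13.7

Cross-sectional area A = 794 × 23.3 = 18500 m².
Hydraulic gradient i = 0.0330.
From Q = K·A·i, K = Q / (A·i) = 8360 / (18500 × 0.03300) = 13.69 m/day.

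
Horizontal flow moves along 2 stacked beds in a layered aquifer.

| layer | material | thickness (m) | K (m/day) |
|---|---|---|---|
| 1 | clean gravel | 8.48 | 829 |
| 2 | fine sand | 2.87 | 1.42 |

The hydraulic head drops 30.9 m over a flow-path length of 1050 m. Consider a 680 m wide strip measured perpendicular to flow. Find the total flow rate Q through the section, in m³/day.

141000

Flow is parallel to layering, so each bed carries its own Darcy discharge and the transmissivities add.
Σ(K_i·b_i) = 829×8.48 + 1.42×2.87 = 7034 m²/day.
Hydraulic gradient i = Δh / L = 30.9 / 1050 = 0.02943.
Q = Σ(K_i·b_i) · W · i = 7034 × 680 × 0.02943 = 1.408e+05 m³/day.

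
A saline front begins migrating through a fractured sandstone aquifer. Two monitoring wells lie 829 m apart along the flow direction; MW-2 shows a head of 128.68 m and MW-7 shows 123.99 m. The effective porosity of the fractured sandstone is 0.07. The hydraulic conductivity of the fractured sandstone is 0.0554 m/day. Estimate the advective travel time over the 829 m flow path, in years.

507

Hydraulic gradient i = (128.68 − 123.99) / 829 = 4.69 / 829 = 0.005657.
Darcy flux q = K · i = 0.05540 × 0.005657 = 0.0003134 m/day.
Seepage velocity v = q / n_e = 0.0003134 / 0.07 = 0.004477 m/day.
Travel time t = L / v = 829 / 0.004477 = 1.852e+05 days = 506.9 years.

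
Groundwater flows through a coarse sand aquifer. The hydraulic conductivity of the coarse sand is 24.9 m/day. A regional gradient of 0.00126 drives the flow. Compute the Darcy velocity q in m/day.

Hydraulic gradient i = 0.00126.
Specific discharge q = K · i = 24.90 × 0.001260 = 0.03137 m/day.

0.0314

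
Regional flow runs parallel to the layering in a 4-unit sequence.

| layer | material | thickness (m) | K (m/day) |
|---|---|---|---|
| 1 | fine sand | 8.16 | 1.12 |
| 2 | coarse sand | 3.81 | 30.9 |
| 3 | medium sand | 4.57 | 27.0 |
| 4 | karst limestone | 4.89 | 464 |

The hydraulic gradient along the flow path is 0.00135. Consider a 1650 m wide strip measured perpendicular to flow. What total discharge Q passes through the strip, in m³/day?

Flow is parallel to layering, so each bed carries its own Darcy discharge and the transmissivities add.
Σ(K_i·b_i) = 1.12×8.16 + 30.9×3.81 + 27.0×4.57 + 464×4.89 = 2519 m²/day.
Hydraulic gradient i = 0.00135.
Q = Σ(K_i·b_i) · W · i = 2519 × 1650 × 0.001350 = 5612 m³/day.

5610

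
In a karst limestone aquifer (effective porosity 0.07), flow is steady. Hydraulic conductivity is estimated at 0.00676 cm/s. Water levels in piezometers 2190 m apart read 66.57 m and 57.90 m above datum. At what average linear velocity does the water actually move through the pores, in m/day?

Convert K: 0.00676 cm/s × 864 = 5.841 m/day.
Hydraulic gradient i = (66.57 − 57.90) / 2190 = 8.67 / 2190 = 0.003959.
Darcy flux q = K · i = 5.841 × 0.003959 = 0.02312 m/day.
Seepage velocity v = q / n_e = 0.02312 / 0.07 = 0.3303 m/day.

0.330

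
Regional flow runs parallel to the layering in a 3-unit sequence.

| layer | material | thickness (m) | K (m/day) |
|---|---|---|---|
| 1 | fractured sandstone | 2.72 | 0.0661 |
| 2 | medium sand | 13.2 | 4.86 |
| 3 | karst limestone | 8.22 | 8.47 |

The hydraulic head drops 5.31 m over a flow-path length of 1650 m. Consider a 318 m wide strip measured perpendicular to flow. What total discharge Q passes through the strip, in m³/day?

137

Flow is parallel to layering, so each bed carries its own Darcy discharge and the transmissivities add.
Σ(K_i·b_i) = 0.0661×2.72 + 4.86×13.2 + 8.47×8.22 = 134.0 m²/day.
Hydraulic gradient i = Δh / L = 5.31 / 1650 = 0.003218.
Q = Σ(K_i·b_i) · W · i = 134.0 × 318 × 0.003218 = 137.1 m³/day.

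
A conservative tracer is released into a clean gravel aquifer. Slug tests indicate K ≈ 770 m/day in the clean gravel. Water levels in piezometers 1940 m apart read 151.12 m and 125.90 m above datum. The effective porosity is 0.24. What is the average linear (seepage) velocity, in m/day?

41.7

Hydraulic gradient i = (151.12 − 125.90) / 1940 = 25.22 / 1940 = 0.01300.
Darcy flux q = K · i = 770.0 × 0.01300 = 10.01 m/day.
Seepage velocity v = q / n_e = 10.01 / 0.24 = 41.71 m/day.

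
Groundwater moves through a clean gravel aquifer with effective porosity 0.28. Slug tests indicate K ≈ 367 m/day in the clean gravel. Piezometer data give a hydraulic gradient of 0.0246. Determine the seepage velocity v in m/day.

Hydraulic gradient i = 0.0246.
Darcy flux q = K · i = 367.0 × 0.02460 = 9.028 m/day.
Seepage velocity v = q / n_e = 9.028 / 0.28 = 32.24 m/day.

32.2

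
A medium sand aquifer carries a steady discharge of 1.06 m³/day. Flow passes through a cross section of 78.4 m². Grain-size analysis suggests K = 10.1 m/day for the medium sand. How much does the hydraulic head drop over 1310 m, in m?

From Q = K·A·i, i = Q / (K·A) = 1.06 / (10.10 × 78.40) = 0.001339.
Head loss Δh = i · L = 0.001339 × 1310 = 1.754 m.

1.75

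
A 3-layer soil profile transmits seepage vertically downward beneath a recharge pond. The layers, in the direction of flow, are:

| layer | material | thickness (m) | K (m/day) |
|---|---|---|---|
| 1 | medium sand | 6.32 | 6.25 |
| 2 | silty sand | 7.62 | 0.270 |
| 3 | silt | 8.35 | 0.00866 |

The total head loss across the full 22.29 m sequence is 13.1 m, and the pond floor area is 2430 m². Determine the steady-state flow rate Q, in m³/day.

Flow is perpendicular to layering, so the layers act in series and the equivalent K is the thickness-weighted harmonic mean.
Total thickness L = 6.32 + 7.62 + 8.35 = 22.29 m.
Σ(b_i/K_i) = 6.32/6.25 + 7.62/0.270 + 8.35/0.00866 = 993.4 d.
K_eq = L / Σ(b_i/K_i) = 22.29 / 993.4 = 0.02244 m/day.
Q = K_eq · A · (Δh/L) = 0.02244 × 2430 × (13.1/22.29) = 32.04 m³/day.

32.0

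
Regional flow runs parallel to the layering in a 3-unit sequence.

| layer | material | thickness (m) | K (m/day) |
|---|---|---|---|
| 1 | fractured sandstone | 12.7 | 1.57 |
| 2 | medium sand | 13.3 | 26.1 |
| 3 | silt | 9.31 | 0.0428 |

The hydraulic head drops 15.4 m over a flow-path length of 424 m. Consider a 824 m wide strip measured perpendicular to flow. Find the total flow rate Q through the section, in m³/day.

Flow is parallel to layering, so each bed carries its own Darcy discharge and the transmissivities add.
Σ(K_i·b_i) = 1.57×12.7 + 26.1×13.3 + 0.0428×9.31 = 367.5 m²/day.
Hydraulic gradient i = Δh / L = 15.4 / 424 = 0.03632.
Q = Σ(K_i·b_i) · W · i = 367.5 × 824 × 0.03632 = 10998 m³/day.

11000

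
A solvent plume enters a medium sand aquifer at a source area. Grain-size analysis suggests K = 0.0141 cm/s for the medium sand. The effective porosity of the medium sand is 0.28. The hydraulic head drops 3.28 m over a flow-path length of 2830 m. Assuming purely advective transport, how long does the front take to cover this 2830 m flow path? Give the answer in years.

Convert K: 0.0141 cm/s × 864 = 12.18 m/day.
Hydraulic gradient i = Δh / L = 3.28 / 2830 = 0.001159.
Darcy flux q = K · i = 12.18 × 0.001159 = 0.01412 m/day.
Seepage velocity v = q / n_e = 0.01412 / 0.28 = 0.05043 m/day.
Travel time t = L / v = 2830 / 0.05043 = 56121 days = 153.7 years.

154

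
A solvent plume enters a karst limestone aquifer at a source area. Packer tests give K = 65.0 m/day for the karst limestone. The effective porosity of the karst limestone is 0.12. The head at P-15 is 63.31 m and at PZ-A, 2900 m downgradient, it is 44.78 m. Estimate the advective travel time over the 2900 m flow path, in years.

Hydraulic gradient i = (63.31 − 44.78) / 2900 = 18.53 / 2900 = 0.006390.
Darcy flux q = K · i = 65.00 × 0.006390 = 0.4153 m/day.
Seepage velocity v = q / n_e = 0.4153 / 0.12 = 3.461 m/day.
Travel time t = L / v = 2900 / 3.461 = 837.9 days = 2.294 years.

2.29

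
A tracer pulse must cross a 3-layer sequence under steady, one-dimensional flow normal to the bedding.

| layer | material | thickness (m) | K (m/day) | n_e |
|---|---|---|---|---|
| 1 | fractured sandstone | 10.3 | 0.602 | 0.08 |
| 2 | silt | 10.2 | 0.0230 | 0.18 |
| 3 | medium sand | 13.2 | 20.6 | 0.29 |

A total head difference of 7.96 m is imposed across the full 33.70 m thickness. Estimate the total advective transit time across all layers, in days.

With flow normal to the layers, continuity requires the same specific discharge q through every layer.
Σ(b_i/K_i) = 10.3/0.602 + 10.2/0.0230 + 13.2/20.6 = 461.2 d.
q = Δh / Σ(b_i/K_i) = 7.96 / 461.2 = 0.01726 m/day.
In each layer the seepage velocity is v_i = q/n_i, so the layer transit time is t_i = b_i·n_i / q:
  layer 1 (fractured sandstone): t_1 = 10.3 × 0.08 / 0.01726 = 47.75 d
  layer 2 (silt): t_2 = 10.2 × 0.18 / 0.01726 = 106.4 d
  layer 3 (medium sand): t_3 = 13.2 × 0.29 / 0.01726 = 221.8 d
Total t = Σ t_i = 375.9 days.

376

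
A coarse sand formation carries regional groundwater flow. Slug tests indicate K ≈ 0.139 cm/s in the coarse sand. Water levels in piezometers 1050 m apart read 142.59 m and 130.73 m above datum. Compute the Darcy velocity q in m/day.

1.36

Convert K: 0.139 cm/s × 864 = 120.1 m/day.
Hydraulic gradient i = (142.59 − 130.73) / 1050 = 11.86 / 1050 = 0.01130.
Specific discharge q = K · i = 120.1 × 0.01130 = 1.357 m/day.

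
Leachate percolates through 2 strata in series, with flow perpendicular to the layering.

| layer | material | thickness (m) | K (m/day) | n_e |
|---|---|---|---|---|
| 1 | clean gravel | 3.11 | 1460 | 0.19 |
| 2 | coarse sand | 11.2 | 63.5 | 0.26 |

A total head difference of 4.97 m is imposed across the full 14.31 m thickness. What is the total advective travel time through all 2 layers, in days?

0.126

With flow normal to the layers, continuity requires the same specific discharge q through every layer.
Σ(b_i/K_i) = 3.11/1460 + 11.2/63.5 = 0.1785 d.
q = Δh / Σ(b_i/K_i) = 4.97 / 0.1785 = 27.84 m/day.
In each layer the seepage velocity is v_i = q/n_i, so the layer transit time is t_i = b_i·n_i / q:
  layer 1 (clean gravel): t_1 = 3.11 × 0.19 / 27.84 = 0.02122 d
  layer 2 (coarse sand): t_2 = 11.2 × 0.26 / 27.84 = 0.1046 d
Total t = Σ t_i = 0.1258 days.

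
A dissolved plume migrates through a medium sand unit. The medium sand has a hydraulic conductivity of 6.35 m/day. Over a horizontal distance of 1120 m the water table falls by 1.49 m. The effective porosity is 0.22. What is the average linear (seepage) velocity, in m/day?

0.0384

Hydraulic gradient i = Δh / L = 1.49 / 1120 = 0.001330.
Darcy flux q = K · i = 6.350 × 0.001330 = 0.008448 m/day.
Seepage velocity v = q / n_e = 0.008448 / 0.22 = 0.03840 m/day.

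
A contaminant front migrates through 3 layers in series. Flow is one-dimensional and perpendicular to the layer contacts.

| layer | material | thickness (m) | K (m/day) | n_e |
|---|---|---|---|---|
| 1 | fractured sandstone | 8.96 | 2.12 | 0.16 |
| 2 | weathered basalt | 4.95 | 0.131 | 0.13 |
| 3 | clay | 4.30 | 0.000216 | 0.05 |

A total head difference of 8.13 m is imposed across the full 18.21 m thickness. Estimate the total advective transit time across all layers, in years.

15.4

With flow normal to the layers, continuity requires the same specific discharge q through every layer.
Σ(b_i/K_i) = 8.96/2.12 + 4.95/0.131 + 4.30/0.000216 = 19949 d.
q = Δh / Σ(b_i/K_i) = 8.13 / 19949 = 0.0004075 m/day.
In each layer the seepage velocity is v_i = q/n_i, so the layer transit time is t_i = b_i·n_i / q:
  layer 1 (fractured sandstone): t_1 = 8.96 × 0.16 / 0.0004075 = 3518 d
  layer 2 (weathered basalt): t_2 = 4.95 × 0.13 / 0.0004075 = 1579 d
  layer 3 (clay): t_3 = 4.30 × 0.05 / 0.0004075 = 527.6 d
Total t = Σ t_i = 5624 days = 15.40 years.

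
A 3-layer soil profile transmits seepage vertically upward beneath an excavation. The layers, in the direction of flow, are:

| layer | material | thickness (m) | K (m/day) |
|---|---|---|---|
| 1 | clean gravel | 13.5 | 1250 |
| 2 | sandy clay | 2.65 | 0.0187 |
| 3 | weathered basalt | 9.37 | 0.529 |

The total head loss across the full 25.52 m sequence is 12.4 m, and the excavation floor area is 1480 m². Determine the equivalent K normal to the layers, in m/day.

Flow is perpendicular to layering, so the layers act in series and the equivalent K is the thickness-weighted harmonic mean.
Total thickness L = 13.5 + 2.65 + 9.37 = 25.52 m.
Σ(b_i/K_i) = 13.5/1250 + 2.65/0.0187 + 9.37/0.529 = 159.4 d.
K_eq = L / Σ(b_i/K_i) = 25.52 / 159.4 = 0.1601 m/day.

0.160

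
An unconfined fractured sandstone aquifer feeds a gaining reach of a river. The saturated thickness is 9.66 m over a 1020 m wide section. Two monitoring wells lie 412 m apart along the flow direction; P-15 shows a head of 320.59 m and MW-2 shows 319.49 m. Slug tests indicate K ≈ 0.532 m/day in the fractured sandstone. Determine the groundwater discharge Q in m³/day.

Cross-sectional area A = 1020 × 9.66 = 9853 m².
Hydraulic gradient i = (320.59 − 319.49) / 412 = 1.1 / 412 = 0.002670.
Darcy's law: Q = K · A · i = 0.5320 × 9853 × 0.002670 = 14.00 m³/day.

14.0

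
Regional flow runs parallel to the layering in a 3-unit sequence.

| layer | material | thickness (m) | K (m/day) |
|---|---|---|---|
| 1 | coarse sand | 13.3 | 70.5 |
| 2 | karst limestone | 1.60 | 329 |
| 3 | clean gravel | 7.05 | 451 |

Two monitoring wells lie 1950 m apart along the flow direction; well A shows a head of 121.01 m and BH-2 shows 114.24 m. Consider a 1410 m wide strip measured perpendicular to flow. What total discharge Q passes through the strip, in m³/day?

22700

Flow is parallel to layering, so each bed carries its own Darcy discharge and the transmissivities add.
Σ(K_i·b_i) = 70.5×13.3 + 329×1.60 + 451×7.05 = 4644 m²/day.
Hydraulic gradient i = (121.01 − 114.24) / 1950 = 6.77 / 1950 = 0.003472.
Q = Σ(K_i·b_i) · W · i = 4644 × 1410 × 0.003472 = 22731 m³/day.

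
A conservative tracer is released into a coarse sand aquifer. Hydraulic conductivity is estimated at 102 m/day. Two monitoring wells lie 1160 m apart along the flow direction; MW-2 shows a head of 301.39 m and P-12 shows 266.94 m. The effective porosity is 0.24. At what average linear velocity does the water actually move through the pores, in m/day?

12.6

Hydraulic gradient i = (301.39 − 266.94) / 1160 = 34.45 / 1160 = 0.02970.
Darcy flux q = K · i = 102.0 × 0.02970 = 3.029 m/day.
Seepage velocity v = q / n_e = 3.029 / 0.24 = 12.62 m/day.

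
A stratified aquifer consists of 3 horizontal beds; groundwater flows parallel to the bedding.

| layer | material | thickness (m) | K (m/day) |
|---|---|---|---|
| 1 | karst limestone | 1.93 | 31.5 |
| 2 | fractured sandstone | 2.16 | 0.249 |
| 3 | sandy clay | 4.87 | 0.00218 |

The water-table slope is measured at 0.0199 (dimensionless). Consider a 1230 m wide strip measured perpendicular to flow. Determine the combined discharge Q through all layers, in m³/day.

Flow is parallel to layering, so each bed carries its own Darcy discharge and the transmissivities add.
Σ(K_i·b_i) = 31.5×1.93 + 0.249×2.16 + 0.00218×4.87 = 61.34 m²/day.
Hydraulic gradient i = 0.0199.
Q = Σ(K_i·b_i) · W · i = 61.34 × 1230 × 0.01990 = 1502 m³/day.

1500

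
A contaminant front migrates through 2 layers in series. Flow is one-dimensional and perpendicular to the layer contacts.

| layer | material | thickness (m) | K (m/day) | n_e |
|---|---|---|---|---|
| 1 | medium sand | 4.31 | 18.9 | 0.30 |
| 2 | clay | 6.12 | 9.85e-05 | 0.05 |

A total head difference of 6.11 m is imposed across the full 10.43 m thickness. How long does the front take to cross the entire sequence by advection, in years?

With flow normal to the layers, continuity requires the same specific discharge q through every layer.
Σ(b_i/K_i) = 4.31/18.9 + 6.12/9.85e-05 = 62132 d.
q = Δh / Σ(b_i/K_i) = 6.11 / 62132 = 9.834e-05 m/day.
In each layer the seepage velocity is v_i = q/n_i, so the layer transit time is t_i = b_i·n_i / q:
  layer 1 (medium sand): t_1 = 4.31 × 0.30 / 9.834e-05 = 13148 d
  layer 2 (clay): t_2 = 6.12 × 0.05 / 9.834e-05 = 3112 d
Total t = Σ t_i = 16260 days = 44.52 years.

44.5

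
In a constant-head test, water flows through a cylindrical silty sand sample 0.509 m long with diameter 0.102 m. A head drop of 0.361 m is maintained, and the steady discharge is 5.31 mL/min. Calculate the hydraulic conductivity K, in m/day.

Cross-sectional area A = π·(d/2)² = π × (0.102/2)² = 0.008171 m².
Convert discharge: 5.31 mL/min = 8.850e-08 m³/s.
Darcy's law rearranged: K = Q·L / (A·Δh) = 8.850e-08 × 0.509 / (0.008171 × 0.361) = 1.527e-05 m/s = 1.319 m/day.

1.32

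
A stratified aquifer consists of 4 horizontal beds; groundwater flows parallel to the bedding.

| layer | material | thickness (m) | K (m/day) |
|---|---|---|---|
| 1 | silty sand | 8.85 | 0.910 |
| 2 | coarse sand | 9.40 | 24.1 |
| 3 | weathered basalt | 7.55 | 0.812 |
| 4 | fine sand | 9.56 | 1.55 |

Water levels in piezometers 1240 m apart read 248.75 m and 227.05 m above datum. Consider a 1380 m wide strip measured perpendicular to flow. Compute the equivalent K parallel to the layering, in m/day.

7.23

Flow is parallel to layering, so each bed carries its own Darcy discharge and the transmissivities add.
Σ(K_i·b_i) = 0.910×8.85 + 24.1×9.40 + 0.812×7.55 + 1.55×9.56 = 255.5 m²/day.
Total thickness b = 35.36 m, so K_eq = Σ(K_i·b_i)/b = 7.227 m/day.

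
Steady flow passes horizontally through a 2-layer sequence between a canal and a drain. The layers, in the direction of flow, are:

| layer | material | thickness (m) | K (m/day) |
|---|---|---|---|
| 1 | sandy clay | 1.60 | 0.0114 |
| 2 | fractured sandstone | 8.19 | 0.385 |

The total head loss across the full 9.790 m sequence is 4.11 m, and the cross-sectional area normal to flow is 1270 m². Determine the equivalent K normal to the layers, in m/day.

Flow is perpendicular to layering, so the layers act in series and the equivalent K is the thickness-weighted harmonic mean.
Total thickness L = 1.60 + 8.19 = 9.790 m.
Σ(b_i/K_i) = 1.60/0.0114 + 8.19/0.385 = 161.6 d.
K_eq = L / Σ(b_i/K_i) = 9.790 / 161.6 = 0.06057 m/day.

0.0606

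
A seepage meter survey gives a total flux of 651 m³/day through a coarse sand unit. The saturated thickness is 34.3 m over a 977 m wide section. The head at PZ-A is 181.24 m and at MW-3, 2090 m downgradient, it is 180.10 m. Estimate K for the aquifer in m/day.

Cross-sectional area A = 977 × 34.3 = 33511 m².
Hydraulic gradient i = (181.24 − 180.10) / 2090 = 1.14 / 2090 = 0.0005455.
From Q = K·A·i, K = Q / (A·i) = 651 / (33511 × 0.0005455) = 35.62 m/day.

35.6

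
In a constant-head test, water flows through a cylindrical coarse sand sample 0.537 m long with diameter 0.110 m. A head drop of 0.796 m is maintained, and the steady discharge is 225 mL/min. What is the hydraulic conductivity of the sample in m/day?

Cross-sectional area A = π·(d/2)² = π × (0.110/2)² = 0.009503 m².
Convert discharge: 225 mL/min = 3.750e-06 m³/s.
Darcy's law rearranged: K = Q·L / (A·Δh) = 3.750e-06 × 0.537 / (0.009503 × 0.796) = 0.0002662 m/s = 23.00 m/day.

23.0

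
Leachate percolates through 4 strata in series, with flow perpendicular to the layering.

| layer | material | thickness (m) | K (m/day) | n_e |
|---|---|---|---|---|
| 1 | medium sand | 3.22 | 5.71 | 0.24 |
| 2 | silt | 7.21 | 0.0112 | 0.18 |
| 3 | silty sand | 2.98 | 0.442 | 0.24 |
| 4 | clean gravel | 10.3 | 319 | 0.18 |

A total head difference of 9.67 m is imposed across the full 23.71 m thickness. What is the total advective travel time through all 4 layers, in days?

312

With flow normal to the layers, continuity requires the same specific discharge q through every layer.
Σ(b_i/K_i) = 3.22/5.71 + 7.21/0.0112 + 2.98/0.442 + 10.3/319 = 651.1 d.
q = Δh / Σ(b_i/K_i) = 9.67 / 651.1 = 0.01485 m/day.
In each layer the seepage velocity is v_i = q/n_i, so the layer transit time is t_i = b_i·n_i / q:
  layer 1 (medium sand): t_1 = 3.22 × 0.24 / 0.01485 = 52.03 d
  layer 2 (silt): t_2 = 7.21 × 0.18 / 0.01485 = 87.38 d
  layer 3 (silty sand): t_3 = 2.98 × 0.24 / 0.01485 = 48.15 d
  layer 4 (clean gravel): t_4 = 10.3 × 0.18 / 0.01485 = 124.8 d
Total t = Σ t_i = 312.4 days.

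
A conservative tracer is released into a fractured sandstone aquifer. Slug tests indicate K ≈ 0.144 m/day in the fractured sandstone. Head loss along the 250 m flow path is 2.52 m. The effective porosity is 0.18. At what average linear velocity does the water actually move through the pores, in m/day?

Hydraulic gradient i = Δh / L = 2.52 / 250 = 0.01008.
Darcy flux q = K · i = 0.1440 × 0.01008 = 0.001452 m/day.
Seepage velocity v = q / n_e = 0.001452 / 0.18 = 0.008064 m/day.

0.00806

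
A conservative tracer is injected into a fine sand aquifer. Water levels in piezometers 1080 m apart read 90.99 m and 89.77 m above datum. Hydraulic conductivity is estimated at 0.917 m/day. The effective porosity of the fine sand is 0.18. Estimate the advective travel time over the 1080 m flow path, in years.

Hydraulic gradient i = (90.99 − 89.77) / 1080 = 1.22 / 1080 = 0.001130.
Darcy flux q = K · i = 0.9170 × 0.001130 = 0.001036 m/day.
Seepage velocity v = q / n_e = 0.001036 / 0.18 = 0.005755 m/day.
Travel time t = L / v = 1080 / 0.005755 = 1.877e+05 days = 513.8 years.

514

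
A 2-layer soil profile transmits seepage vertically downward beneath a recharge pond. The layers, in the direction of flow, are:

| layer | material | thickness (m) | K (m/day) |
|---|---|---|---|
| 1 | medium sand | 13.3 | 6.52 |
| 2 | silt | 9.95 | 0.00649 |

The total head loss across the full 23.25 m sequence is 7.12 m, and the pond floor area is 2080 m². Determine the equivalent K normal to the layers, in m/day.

Flow is perpendicular to layering, so the layers act in series and the equivalent K is the thickness-weighted harmonic mean.
Total thickness L = 13.3 + 9.95 = 23.25 m.
Σ(b_i/K_i) = 13.3/6.52 + 9.95/0.00649 = 1535 d.
K_eq = L / Σ(b_i/K_i) = 23.25 / 1535 = 0.01514 m/day.

0.0151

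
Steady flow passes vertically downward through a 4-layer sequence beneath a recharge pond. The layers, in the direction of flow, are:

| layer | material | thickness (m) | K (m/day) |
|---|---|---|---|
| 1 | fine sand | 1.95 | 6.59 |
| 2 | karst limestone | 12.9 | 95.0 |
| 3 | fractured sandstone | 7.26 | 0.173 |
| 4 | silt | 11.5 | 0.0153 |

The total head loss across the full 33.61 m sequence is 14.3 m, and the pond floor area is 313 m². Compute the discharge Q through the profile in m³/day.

5.64

Flow is perpendicular to layering, so the layers act in series and the equivalent K is the thickness-weighted harmonic mean.
Total thickness L = 1.95 + 12.9 + 7.26 + 11.5 = 33.61 m.
Σ(b_i/K_i) = 1.95/6.59 + 12.9/95.0 + 7.26/0.173 + 11.5/0.0153 = 794.0 d.
K_eq = L / Σ(b_i/K_i) = 33.61 / 794.0 = 0.04233 m/day.
Q = K_eq · A · (Δh/L) = 0.04233 × 313 × (14.3/33.61) = 5.637 m³/day.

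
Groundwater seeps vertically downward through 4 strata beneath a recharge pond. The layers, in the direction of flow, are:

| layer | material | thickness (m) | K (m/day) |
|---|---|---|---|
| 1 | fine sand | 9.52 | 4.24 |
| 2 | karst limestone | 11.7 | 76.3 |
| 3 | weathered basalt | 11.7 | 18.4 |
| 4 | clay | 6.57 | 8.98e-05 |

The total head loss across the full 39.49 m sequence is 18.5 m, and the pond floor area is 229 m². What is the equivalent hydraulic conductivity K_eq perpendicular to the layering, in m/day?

Flow is perpendicular to layering, so the layers act in series and the equivalent K is the thickness-weighted harmonic mean.
Total thickness L = 9.52 + 11.7 + 11.7 + 6.57 = 39.49 m.
Σ(b_i/K_i) = 9.52/4.24 + 11.7/76.3 + 11.7/18.4 + 6.57/8.98e-05 = 73166 d.
K_eq = L / Σ(b_i/K_i) = 39.49 / 73166 = 0.0005397 m/day.

0.000540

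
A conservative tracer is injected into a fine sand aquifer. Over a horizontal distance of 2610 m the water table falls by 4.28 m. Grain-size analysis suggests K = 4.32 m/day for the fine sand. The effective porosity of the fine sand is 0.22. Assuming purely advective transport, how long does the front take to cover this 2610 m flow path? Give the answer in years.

222

Hydraulic gradient i = Δh / L = 4.28 / 2610 = 0.001640.
Darcy flux q = K · i = 4.320 × 0.001640 = 0.007084 m/day.
Seepage velocity v = q / n_e = 0.007084 / 0.22 = 0.03220 m/day.
Travel time t = L / v = 2610 / 0.03220 = 81054 days = 221.9 years.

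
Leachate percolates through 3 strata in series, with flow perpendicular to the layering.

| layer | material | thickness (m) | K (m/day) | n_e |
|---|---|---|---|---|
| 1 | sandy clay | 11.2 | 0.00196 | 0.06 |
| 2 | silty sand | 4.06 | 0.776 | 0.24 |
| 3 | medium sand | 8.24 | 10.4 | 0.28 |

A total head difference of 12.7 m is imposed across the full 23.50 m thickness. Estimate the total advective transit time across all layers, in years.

With flow normal to the layers, continuity requires the same specific discharge q through every layer.
Σ(b_i/K_i) = 11.2/0.00196 + 4.06/0.776 + 8.24/10.4 = 5720 d.
q = Δh / Σ(b_i/K_i) = 12.7 / 5720 = 0.002220 m/day.
In each layer the seepage velocity is v_i = q/n_i, so the layer transit time is t_i = b_i·n_i / q:
  layer 1 (sandy clay): t_1 = 11.2 × 0.06 / 0.002220 = 302.7 d
  layer 2 (silty sand): t_2 = 4.06 × 0.24 / 0.002220 = 438.9 d
  layer 3 (medium sand): t_3 = 8.24 × 0.28 / 0.002220 = 1039 d
Total t = Σ t_i = 1781 days = 4.875 years.

4.88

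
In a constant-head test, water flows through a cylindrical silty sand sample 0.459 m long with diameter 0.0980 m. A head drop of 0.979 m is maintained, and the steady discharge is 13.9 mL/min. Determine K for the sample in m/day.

1.24

Cross-sectional area A = π·(d/2)² = π × (0.0980/2)² = 0.007543 m².
Convert discharge: 13.9 mL/min = 2.317e-07 m³/s.
Darcy's law rearranged: K = Q·L / (A·Δh) = 2.317e-07 × 0.459 / (0.007543 × 0.979) = 1.440e-05 m/s = 1.244 m/day.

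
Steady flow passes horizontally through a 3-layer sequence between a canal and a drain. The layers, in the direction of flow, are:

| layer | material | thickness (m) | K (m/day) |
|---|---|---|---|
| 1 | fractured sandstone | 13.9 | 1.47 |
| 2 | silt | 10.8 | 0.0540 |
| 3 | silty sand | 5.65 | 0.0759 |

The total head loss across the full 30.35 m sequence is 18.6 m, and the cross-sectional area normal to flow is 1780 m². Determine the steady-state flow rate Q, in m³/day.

117

Flow is perpendicular to layering, so the layers act in series and the equivalent K is the thickness-weighted harmonic mean.
Total thickness L = 13.9 + 10.8 + 5.65 = 30.35 m.
Σ(b_i/K_i) = 13.9/1.47 + 10.8/0.0540 + 5.65/0.0759 = 283.9 d.
K_eq = L / Σ(b_i/K_i) = 30.35 / 283.9 = 0.1069 m/day.
Q = K_eq · A · (Δh/L) = 0.1069 × 1780 × (18.6/30.35) = 116.6 m³/day.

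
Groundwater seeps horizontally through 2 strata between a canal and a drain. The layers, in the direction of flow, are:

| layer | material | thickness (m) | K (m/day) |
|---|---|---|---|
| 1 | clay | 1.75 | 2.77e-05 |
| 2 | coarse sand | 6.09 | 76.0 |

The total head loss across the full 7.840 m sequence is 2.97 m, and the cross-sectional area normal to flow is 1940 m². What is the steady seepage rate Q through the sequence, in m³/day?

0.0912

Flow is perpendicular to layering, so the layers act in series and the equivalent K is the thickness-weighted harmonic mean.
Total thickness L = 1.75 + 6.09 = 7.840 m.
Σ(b_i/K_i) = 1.75/2.77e-05 + 6.09/76.0 = 63177 d.
K_eq = L / Σ(b_i/K_i) = 7.840 / 63177 = 0.0001241 m/day.
Q = K_eq · A · (Δh/L) = 0.0001241 × 1940 × (2.97/7.840) = 0.09120 m³/day.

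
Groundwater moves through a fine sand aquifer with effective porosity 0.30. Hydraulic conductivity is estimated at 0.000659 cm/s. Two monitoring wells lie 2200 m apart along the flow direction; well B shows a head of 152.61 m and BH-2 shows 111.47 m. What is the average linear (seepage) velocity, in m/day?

0.0355

Convert K: 0.000659 cm/s × 864 = 0.5694 m/day.
Hydraulic gradient i = (152.61 − 111.47) / 2200 = 41.14 / 2200 = 0.01870.
Darcy flux q = K · i = 0.5694 × 0.01870 = 0.01065 m/day.
Seepage velocity v = q / n_e = 0.01065 / 0.30 = 0.03549 m/day.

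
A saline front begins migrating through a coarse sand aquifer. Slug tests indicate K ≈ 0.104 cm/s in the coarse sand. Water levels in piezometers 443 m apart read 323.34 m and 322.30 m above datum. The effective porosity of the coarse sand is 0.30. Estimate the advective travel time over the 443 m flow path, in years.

1.72

Convert K: 0.104 cm/s × 864 = 89.86 m/day.
Hydraulic gradient i = (323.34 − 322.30) / 443 = 1.04 / 443 = 0.002348.
Darcy flux q = K · i = 89.86 × 0.002348 = 0.2109 m/day.
Seepage velocity v = q / n_e = 0.2109 / 0.30 = 0.7032 m/day.
Travel time t = L / v = 443 / 0.7032 = 630.0 days = 1.725 years.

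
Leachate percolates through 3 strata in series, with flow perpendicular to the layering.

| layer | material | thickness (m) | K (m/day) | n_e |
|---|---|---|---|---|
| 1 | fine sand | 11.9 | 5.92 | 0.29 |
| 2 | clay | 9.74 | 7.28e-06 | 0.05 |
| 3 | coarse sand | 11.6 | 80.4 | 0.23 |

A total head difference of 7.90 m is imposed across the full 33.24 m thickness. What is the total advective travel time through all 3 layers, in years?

3060

With flow normal to the layers, continuity requires the same specific discharge q through every layer.
Σ(b_i/K_i) = 11.9/5.92 + 9.74/7.28e-06 + 11.6/80.4 = 1.338e+06 d.
q = Δh / Σ(b_i/K_i) = 7.90 / 1.338e+06 = 5.905e-06 m/day.
In each layer the seepage velocity is v_i = q/n_i, so the layer transit time is t_i = b_i·n_i / q:
  layer 1 (fine sand): t_1 = 11.9 × 0.29 / 5.905e-06 = 5.844e+05 d
  layer 2 (clay): t_2 = 9.74 × 0.05 / 5.905e-06 = 82476 d
  layer 3 (coarse sand): t_3 = 11.6 × 0.23 / 5.905e-06 = 4.518e+05 d
Total t = Σ t_i = 1.119e+06 days = 3063 years.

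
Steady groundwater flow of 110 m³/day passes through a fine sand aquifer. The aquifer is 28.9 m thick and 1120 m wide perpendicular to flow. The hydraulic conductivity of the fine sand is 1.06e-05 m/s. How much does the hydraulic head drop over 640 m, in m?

Convert K: 1.06e-05 m/s × 86400 = 0.9158 m/day.
Cross-sectional area A = 1120 × 28.9 = 32368 m².
From Q = K·A·i, i = Q / (K·A) = 110 / (0.9158 × 32368) = 0.003711.
Head loss Δh = i · L = 0.003711 × 640 = 2.375 m.

2.37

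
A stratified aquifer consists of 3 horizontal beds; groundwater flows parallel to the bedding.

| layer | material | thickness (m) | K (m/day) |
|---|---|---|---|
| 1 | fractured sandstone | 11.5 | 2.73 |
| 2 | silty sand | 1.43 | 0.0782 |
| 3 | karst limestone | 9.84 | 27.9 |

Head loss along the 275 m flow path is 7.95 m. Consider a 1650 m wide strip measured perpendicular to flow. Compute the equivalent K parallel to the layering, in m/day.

13.4

Flow is parallel to layering, so each bed carries its own Darcy discharge and the transmissivities add.
Σ(K_i·b_i) = 2.73×11.5 + 0.0782×1.43 + 27.9×9.84 = 306.0 m²/day.
Total thickness b = 22.77 m, so K_eq = Σ(K_i·b_i)/b = 13.44 m/day.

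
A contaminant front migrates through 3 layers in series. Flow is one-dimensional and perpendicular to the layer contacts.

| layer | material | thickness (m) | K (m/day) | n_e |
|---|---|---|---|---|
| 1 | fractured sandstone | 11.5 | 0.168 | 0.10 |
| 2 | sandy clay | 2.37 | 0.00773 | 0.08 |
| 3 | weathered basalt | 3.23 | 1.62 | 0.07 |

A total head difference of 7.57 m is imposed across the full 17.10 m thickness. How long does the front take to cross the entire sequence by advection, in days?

With flow normal to the layers, continuity requires the same specific discharge q through every layer.
Σ(b_i/K_i) = 11.5/0.168 + 2.37/0.00773 + 3.23/1.62 = 377.0 d.
q = Δh / Σ(b_i/K_i) = 7.57 / 377.0 = 0.02008 m/day.
In each layer the seepage velocity is v_i = q/n_i, so the layer transit time is t_i = b_i·n_i / q:
  layer 1 (fractured sandstone): t_1 = 11.5 × 0.10 / 0.02008 = 57.28 d
  layer 2 (sandy clay): t_2 = 2.37 × 0.08 / 0.02008 = 9.444 d
  layer 3 (weathered basalt): t_3 = 3.23 × 0.07 / 0.02008 = 11.26 d
Total t = Σ t_i = 77.98 days.

78.0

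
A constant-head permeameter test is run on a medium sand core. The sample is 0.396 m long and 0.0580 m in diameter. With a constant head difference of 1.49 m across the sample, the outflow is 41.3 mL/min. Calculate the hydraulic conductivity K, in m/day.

Cross-sectional area A = π·(d/2)² = π × (0.0580/2)² = 0.002642 m².
Convert discharge: 41.3 mL/min = 6.883e-07 m³/s.
Darcy's law rearranged: K = Q·L / (A·Δh) = 6.883e-07 × 0.396 / (0.002642 × 1.49) = 6.924e-05 m/s = 5.982 m/day.

5.98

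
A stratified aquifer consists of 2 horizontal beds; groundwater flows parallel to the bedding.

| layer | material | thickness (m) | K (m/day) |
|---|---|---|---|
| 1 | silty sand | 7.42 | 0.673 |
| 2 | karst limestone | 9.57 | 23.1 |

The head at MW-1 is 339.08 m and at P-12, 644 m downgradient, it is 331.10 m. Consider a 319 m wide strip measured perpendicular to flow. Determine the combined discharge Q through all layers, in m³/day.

894

Flow is parallel to layering, so each bed carries its own Darcy discharge and the transmissivities add.
Σ(K_i·b_i) = 0.673×7.42 + 23.1×9.57 = 226.1 m²/day.
Hydraulic gradient i = (339.08 − 331.10) / 644 = 7.98 / 644 = 0.01239.
Q = Σ(K_i·b_i) · W · i = 226.1 × 319 × 0.01239 = 893.6 m³/day.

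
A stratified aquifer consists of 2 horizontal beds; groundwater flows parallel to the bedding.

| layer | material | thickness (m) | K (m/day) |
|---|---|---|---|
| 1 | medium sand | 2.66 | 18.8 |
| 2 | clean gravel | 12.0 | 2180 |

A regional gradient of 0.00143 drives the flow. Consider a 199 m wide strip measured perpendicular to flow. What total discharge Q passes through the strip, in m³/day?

7460

Flow is parallel to layering, so each bed carries its own Darcy discharge and the transmissivities add.
Σ(K_i·b_i) = 18.8×2.66 + 2180×12.0 = 26210 m²/day.
Hydraulic gradient i = 0.00143.
Q = Σ(K_i·b_i) · W · i = 26210 × 199 × 0.001430 = 7459 m³/day.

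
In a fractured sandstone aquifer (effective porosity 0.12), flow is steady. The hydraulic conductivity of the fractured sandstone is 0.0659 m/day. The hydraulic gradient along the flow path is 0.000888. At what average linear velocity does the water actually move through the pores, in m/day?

0.000488

Hydraulic gradient i = 0.000888.
Darcy flux q = K · i = 0.06590 × 0.0008880 = 5.852e-05 m/day.
Seepage velocity v = q / n_e = 5.852e-05 / 0.12 = 0.0004877 m/day.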